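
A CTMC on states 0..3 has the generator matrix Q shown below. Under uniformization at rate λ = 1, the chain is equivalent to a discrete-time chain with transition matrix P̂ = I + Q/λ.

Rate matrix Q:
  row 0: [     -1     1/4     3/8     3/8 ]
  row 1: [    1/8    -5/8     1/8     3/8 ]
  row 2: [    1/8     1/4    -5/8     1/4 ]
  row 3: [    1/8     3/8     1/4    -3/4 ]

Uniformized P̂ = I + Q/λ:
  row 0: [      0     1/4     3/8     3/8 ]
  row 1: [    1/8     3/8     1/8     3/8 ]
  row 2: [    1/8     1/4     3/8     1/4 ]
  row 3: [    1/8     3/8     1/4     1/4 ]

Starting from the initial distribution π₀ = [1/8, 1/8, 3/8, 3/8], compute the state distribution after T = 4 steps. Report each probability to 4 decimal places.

π = [0.1111, 0.3291, 0.2549, 0.3049]

t=0: π = [0.1250, 0.1250, 0.3750, 0.3750]
t=1: π = [0.1094, 0.3125, 0.2969, 0.2813]
t=2: π = [0.1113, 0.3242, 0.2617, 0.3027]
t=3: π = [0.1111, 0.3284, 0.2561, 0.3044]
t=4: π = [0.1111, 0.3291, 0.2549, 0.3049]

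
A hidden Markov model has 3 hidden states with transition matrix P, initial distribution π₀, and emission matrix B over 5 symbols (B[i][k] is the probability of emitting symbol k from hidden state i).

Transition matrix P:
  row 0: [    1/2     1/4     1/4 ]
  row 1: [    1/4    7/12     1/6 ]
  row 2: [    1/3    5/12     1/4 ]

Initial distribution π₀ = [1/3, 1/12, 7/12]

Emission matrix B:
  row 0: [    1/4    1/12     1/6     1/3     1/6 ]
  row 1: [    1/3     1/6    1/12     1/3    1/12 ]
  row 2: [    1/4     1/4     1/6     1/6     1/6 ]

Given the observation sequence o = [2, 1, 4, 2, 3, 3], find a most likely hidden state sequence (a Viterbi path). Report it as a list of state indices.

t=0: δ = [5.556e-02, 6.944e-03, 9.722e-02]  (obs o_0=2)
t=1: δ = [2.701e-03, 6.752e-03, 6.076e-03]  ψ = [2, 2, 2]  (obs o_1=1)
t=2: δ = [3.376e-04, 3.282e-04, 2.532e-04]  ψ = [2, 1, 2]  (obs o_2=4)
t=3: δ = [2.813e-05, 1.595e-05, 1.407e-05]  ψ = [0, 1, 0]  (obs o_3=2)
t=4: δ = [4.689e-06, 3.102e-06, 1.172e-06]  ψ = [0, 1, 0]  (obs o_4=3)
t=5: δ = [7.814e-07, 6.032e-07, 1.954e-07]  ψ = [0, 1, 0]  (obs o_5=3)
backtrack: best end state = 0; path = [2, 2, 0, 0, 0, 0]

path = [2, 2, 0, 0, 0, 0]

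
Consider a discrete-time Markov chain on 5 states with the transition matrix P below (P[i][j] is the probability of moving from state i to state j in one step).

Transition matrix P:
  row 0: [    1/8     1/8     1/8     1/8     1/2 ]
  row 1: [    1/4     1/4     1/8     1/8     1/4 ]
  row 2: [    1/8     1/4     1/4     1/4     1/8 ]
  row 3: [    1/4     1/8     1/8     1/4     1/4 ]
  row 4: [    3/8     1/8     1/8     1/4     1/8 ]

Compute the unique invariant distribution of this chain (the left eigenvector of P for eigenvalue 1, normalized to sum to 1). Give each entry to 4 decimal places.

π = [0.2351, 0.1633, 0.1429, 0.2002, 0.2586]

Balance equations π_j = Σ_i π_i·P[i][j]:
  π_0 = 1/8·π_0 + 1/4·π_1 + 1/8·π_2 + 1/4·π_3 + 3/8·π_4
  π_1 = 1/8·π_0 + 1/4·π_1 + 1/4·π_2 + 1/8·π_3 + 1/8·π_4
  π_2 = 1/8·π_0 + 1/8·π_1 + 1/4·π_2 + 1/8·π_3 + 1/8·π_4
  π_3 = 1/8·π_0 + 1/8·π_1 + 1/4·π_2 + 1/4·π_3 + 1/4·π_4
  normalize: π_0 + π_1 + π_2 + π_3 + π_4 = 1
Solving the linear system gives exactly π = [130/553, 8/49, 1/7, 775/3871, 143/553].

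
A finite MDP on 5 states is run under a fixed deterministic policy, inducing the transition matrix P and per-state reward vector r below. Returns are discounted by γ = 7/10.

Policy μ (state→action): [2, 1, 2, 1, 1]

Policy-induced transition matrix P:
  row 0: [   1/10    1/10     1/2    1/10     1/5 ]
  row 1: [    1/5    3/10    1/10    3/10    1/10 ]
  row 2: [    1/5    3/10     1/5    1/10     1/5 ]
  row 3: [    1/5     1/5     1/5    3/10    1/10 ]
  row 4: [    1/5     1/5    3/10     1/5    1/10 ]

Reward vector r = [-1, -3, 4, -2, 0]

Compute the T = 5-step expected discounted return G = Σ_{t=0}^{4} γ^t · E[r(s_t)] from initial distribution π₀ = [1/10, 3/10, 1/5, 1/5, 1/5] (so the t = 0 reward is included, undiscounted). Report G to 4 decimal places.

G = -1.2376

t=0: π = [0.1000, 0.3000, 0.2000, 0.2000, 0.2000], E[r] = -0.6000, γ^t·E[r] = -0.600000, running G = -0.600000
t=1: π = [0.1900, 0.2400, 0.2200, 0.2200, 0.1300], E[r] = -0.4700, γ^t·E[r] = -0.329000, running G = -0.929000
t=2: π = [0.1810, 0.2270, 0.2460, 0.2050, 0.1410], E[r] = -0.2880, γ^t·E[r] = -0.141120, running G = -1.070120
t=3: π = [0.1819, 0.2292, 0.2457, 0.2005, 0.1427], E[r] = -0.2877, γ^t·E[r] = -0.098681, running G = -1.168801
t=4: π = [0.1818, 0.2293, 0.2459, 0.2002, 0.1428], E[r] = -0.2865, γ^t·E[r] = -0.068777, running G = -1.237578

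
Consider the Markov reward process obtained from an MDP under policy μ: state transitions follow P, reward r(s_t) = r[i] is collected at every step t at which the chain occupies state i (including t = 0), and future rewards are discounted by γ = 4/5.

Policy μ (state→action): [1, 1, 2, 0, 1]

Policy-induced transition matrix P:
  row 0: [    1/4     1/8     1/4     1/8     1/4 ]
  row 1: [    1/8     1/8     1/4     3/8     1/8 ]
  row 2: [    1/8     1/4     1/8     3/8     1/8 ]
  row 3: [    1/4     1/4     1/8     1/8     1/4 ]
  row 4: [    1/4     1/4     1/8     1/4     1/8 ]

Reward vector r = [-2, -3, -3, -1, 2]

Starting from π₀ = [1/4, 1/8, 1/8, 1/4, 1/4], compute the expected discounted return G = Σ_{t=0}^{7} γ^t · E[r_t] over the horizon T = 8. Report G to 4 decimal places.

t=0: π = [0.2500, 0.1250, 0.1250, 0.2500, 0.2500], E[r] = -1.0000, γ^t·E[r] = -1.000000, running G = -1.000000
t=1: π = [0.2188, 0.2031, 0.1719, 0.2188, 0.1875], E[r] = -1.4063, γ^t·E[r] = -1.125000, running G = -2.125000
t=2: π = [0.2031, 0.1973, 0.1777, 0.2422, 0.1797], E[r] = -1.4141, γ^t·E[r] = -0.905000, running G = -3.030000
t=3: π = [0.2031, 0.2000, 0.1750, 0.2412, 0.1807], E[r] = -1.4111, γ^t·E[r] = -0.722500, running G = -3.752500
t=4: π = [0.2031, 0.1996, 0.1754, 0.2413, 0.1805], E[r] = -1.4115, γ^t·E[r] = -0.578150, running G = -4.330650
t=5: π = [0.2031, 0.1997, 0.1753, 0.2413, 0.1806], E[r] = -1.4115, γ^t·E[r] = -0.462505, running G = -4.793155
t=6: π = [0.2031, 0.1997, 0.1753, 0.2413, 0.1806], E[r] = -1.4115, γ^t·E[r] = -0.370006, running G = -5.163161
t=7: π = [0.2031, 0.1997, 0.1753, 0.2413, 0.1806], E[r] = -1.4115, γ^t·E[r] = -0.296004, running G = -5.459165

G = -5.4592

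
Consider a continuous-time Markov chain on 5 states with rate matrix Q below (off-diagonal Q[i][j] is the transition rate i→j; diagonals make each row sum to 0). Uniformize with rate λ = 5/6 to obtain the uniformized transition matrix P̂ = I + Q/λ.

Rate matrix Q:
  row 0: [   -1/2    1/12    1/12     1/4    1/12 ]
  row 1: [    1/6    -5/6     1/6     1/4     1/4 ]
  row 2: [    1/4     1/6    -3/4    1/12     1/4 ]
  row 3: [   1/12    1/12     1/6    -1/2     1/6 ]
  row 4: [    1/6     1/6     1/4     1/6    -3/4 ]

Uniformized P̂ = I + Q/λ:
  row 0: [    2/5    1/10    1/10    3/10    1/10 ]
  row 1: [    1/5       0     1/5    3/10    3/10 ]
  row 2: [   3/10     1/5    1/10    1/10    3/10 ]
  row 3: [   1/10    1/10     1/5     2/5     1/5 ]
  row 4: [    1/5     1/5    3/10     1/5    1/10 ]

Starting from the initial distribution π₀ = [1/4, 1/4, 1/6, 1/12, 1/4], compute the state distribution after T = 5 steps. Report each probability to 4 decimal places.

π = [0.2380, 0.1240, 0.1772, 0.2732, 0.1876]

t=0: π = [0.2500, 0.2500, 0.1667, 0.0833, 0.2500]
t=1: π = [0.2583, 0.1167, 0.1833, 0.2500, 0.1917]
t=2: π = [0.2450, 0.1258, 0.1750, 0.2692, 0.1850]
t=3: π = [0.2396, 0.1234, 0.1765, 0.2734, 0.1871]
t=4: π = [0.2382, 0.1240, 0.1771, 0.2733, 0.1873]
t=5: π = [0.2380, 0.1240, 0.1772, 0.2732, 0.1876]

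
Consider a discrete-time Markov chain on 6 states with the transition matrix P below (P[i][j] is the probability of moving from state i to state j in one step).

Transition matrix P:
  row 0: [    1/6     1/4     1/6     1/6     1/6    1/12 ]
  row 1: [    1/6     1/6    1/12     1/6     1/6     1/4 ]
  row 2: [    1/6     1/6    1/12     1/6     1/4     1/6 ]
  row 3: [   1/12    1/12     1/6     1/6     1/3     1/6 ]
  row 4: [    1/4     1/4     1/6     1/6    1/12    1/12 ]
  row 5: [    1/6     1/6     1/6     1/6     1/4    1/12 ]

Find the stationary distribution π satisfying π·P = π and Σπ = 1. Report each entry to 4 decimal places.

Balance equations π_j = Σ_i π_i·P[i][j]:
  π_0 = 1/6·π_0 + 1/6·π_1 + 1/6·π_2 + 1/12·π_3 + 1/4·π_4 + 1/6·π_5
  π_1 = 1/4·π_0 + 1/6·π_1 + 1/6·π_2 + 1/12·π_3 + 1/4·π_4 + 1/6·π_5
  π_2 = 1/6·π_0 + 1/12·π_1 + 1/12·π_2 + 1/6·π_3 + 1/6·π_4 + 1/6·π_5
  π_3 = 1/6·π_0 + 1/6·π_1 + 1/6·π_2 + 1/6·π_3 + 1/6·π_4 + 1/6·π_5
  π_4 = 1/6·π_0 + 1/6·π_1 + 1/4·π_2 + 1/3·π_3 + 1/12·π_4 + 1/4·π_5
  normalize: π_0 + π_1 + π_2 + π_3 + π_4 + π_5 = 1
Solving the linear system gives exactly π = [346/2041, 173/942, 1711/12246, 1/6, 2461/12246, 854/6123].

π = [0.1695, 0.1837, 0.1397, 0.1667, 0.2010, 0.1395]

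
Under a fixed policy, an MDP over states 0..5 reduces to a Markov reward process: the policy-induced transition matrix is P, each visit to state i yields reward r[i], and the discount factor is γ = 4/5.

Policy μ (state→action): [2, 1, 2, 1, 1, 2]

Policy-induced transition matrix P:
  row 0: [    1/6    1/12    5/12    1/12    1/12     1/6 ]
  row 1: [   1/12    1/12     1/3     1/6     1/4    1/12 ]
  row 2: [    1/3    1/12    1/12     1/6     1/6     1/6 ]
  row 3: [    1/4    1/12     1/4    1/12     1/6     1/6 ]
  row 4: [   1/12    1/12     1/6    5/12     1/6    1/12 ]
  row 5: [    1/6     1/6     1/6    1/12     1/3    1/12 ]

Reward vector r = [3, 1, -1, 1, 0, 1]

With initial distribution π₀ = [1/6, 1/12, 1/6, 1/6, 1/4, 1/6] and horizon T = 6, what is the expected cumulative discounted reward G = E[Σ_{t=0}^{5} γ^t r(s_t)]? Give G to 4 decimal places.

G = 2.7666

t=0: π = [0.1667, 0.0833, 0.1667, 0.1667, 0.2500, 0.1667], E[r] = 0.7500, γ^t·E[r] = 0.750000, running G = 0.750000
t=1: π = [0.1806, 0.0972, 0.2222, 0.1875, 0.1875, 0.1250], E[r] = 0.7292, γ^t·E[r] = 0.583333, running G = 1.333333
t=2: π = [0.1956, 0.0938, 0.2251, 0.1725, 0.1806, 0.1325], E[r] = 0.7604, γ^t·E[r] = 0.486667, running G = 1.820000
t=3: π = [0.1957, 0.0944, 0.2268, 0.1701, 0.1803, 0.1328], E[r] = 0.7575, γ^t·E[r] = 0.387852, running G = 2.207852
t=4: π = [0.1958, 0.0944, 0.2266, 0.1702, 0.1804, 0.1327], E[r] = 0.7580, γ^t·E[r] = 0.310464, running G = 2.518316
t=5: π = [0.1957, 0.0944, 0.2266, 0.1702, 0.1803, 0.1327], E[r] = 0.7578, γ^t·E[r] = 0.248324, running G = 2.766640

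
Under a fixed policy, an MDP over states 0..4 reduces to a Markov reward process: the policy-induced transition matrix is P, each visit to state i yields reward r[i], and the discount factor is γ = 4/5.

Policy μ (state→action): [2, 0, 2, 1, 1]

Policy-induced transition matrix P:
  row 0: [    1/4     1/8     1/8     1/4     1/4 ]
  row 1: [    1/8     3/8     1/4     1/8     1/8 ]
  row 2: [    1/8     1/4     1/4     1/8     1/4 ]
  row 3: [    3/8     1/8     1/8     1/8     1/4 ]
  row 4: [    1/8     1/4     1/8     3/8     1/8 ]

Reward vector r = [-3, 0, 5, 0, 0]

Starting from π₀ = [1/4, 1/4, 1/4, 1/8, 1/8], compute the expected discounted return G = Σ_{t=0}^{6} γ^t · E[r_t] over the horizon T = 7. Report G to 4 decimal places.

t=0: π = [0.2500, 0.2500, 0.2500, 0.1250, 0.1250], E[r] = 0.5000, γ^t·E[r] = 0.500000, running G = 0.500000
t=1: π = [0.1875, 0.2344, 0.1875, 0.1875, 0.2031], E[r] = 0.3750, γ^t·E[r] = 0.300000, running G = 0.800000
t=2: π = [0.1953, 0.2324, 0.1777, 0.1992, 0.1953], E[r] = 0.3027, γ^t·E[r] = 0.193750, running G = 0.993750
t=3: π = [0.1992, 0.2297, 0.1763, 0.1982, 0.1965], E[r] = 0.2837, γ^t·E[r] = 0.145250, running G = 1.139000
t=4: π = [0.1995, 0.2290, 0.1758, 0.1990, 0.1967], E[r] = 0.2804, γ^t·E[r] = 0.114838, running G = 1.253838
t=5: π = [0.1997, 0.2288, 0.1756, 0.1991, 0.1968], E[r] = 0.2789, γ^t·E[r] = 0.091395, running G = 1.345233
t=6: π = [0.1997, 0.2288, 0.1756, 0.1992, 0.1968], E[r] = 0.2785, γ^t·E[r] = 0.073018, running G = 1.418250

G = 1.4183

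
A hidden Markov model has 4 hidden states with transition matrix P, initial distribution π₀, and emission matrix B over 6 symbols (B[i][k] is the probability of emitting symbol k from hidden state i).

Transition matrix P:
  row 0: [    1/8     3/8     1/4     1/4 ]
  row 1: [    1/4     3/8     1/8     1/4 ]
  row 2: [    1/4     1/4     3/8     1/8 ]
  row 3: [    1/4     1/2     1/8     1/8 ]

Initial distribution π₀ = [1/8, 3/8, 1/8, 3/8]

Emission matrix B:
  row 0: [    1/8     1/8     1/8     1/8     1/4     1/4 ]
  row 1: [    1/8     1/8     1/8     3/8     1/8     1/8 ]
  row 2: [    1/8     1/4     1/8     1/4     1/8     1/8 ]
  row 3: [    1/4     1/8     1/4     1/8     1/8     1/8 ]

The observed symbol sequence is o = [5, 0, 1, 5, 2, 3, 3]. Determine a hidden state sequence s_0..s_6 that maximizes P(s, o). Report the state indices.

path = [1, 3, 1, 0, 3, 1, 1]

t=0: δ = [3.125e-02, 4.688e-02, 1.562e-02, 4.688e-02]  (obs o_0=5)
t=1: δ = [1.465e-03, 2.930e-03, 9.766e-04, 2.930e-03]  ψ = [1, 3, 0, 1]  (obs o_1=0)
t=2: δ = [9.155e-05, 1.831e-04, 9.155e-05, 9.155e-05]  ψ = [1, 3, 0, 1]  (obs o_2=1)
t=3: δ = [1.144e-05, 8.583e-06, 4.292e-06, 5.722e-06]  ψ = [1, 1, 2, 1]  (obs o_3=5)
t=4: δ = [2.682e-07, 5.364e-07, 3.576e-07, 7.153e-07]  ψ = [1, 0, 0, 0]  (obs o_4=2)
t=5: δ = [2.235e-08, 1.341e-07, 3.353e-08, 1.676e-08]  ψ = [3, 3, 2, 1]  (obs o_5=3)
t=6: δ = [4.191e-09, 1.886e-08, 4.191e-09, 4.191e-09]  ψ = [1, 1, 1, 1]  (obs o_6=3)
backtrack: best end state = 1; path = [1, 3, 1, 0, 3, 1, 1]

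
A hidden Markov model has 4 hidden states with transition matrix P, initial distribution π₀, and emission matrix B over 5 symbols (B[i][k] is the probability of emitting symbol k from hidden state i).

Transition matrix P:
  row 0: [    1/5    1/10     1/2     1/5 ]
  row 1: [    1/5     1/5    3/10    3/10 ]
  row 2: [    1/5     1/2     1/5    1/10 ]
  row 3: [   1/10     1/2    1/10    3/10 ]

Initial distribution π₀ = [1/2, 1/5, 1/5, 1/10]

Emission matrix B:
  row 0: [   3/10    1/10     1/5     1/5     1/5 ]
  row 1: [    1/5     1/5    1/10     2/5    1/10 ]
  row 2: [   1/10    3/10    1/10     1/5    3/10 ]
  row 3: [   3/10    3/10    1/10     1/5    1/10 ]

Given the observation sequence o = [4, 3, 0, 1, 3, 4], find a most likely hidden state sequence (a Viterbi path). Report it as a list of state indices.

path = [2, 1, 0, 2, 1, 2]

t=0: δ = [1.000e-01, 2.000e-02, 6.000e-02, 1.000e-02]  (obs o_0=4)
t=1: δ = [4.000e-03, 1.200e-02, 1.000e-02, 4.000e-03]  ψ = [0, 2, 0, 0]  (obs o_1=3)
t=2: δ = [7.200e-04, 1.000e-03, 3.600e-04, 1.080e-03]  ψ = [1, 2, 1, 1]  (obs o_2=0)
t=3: δ = [2.000e-05, 1.080e-04, 1.080e-04, 9.720e-05]  ψ = [1, 3, 0, 3]  (obs o_3=1)
t=4: δ = [4.320e-06, 2.160e-05, 6.480e-06, 6.480e-06]  ψ = [1, 2, 1, 1]  (obs o_4=3)
t=5: δ = [8.640e-07, 4.320e-07, 1.944e-06, 6.480e-07]  ψ = [1, 1, 1, 1]  (obs o_5=4)
backtrack: best end state = 2; path = [2, 1, 0, 2, 1, 2]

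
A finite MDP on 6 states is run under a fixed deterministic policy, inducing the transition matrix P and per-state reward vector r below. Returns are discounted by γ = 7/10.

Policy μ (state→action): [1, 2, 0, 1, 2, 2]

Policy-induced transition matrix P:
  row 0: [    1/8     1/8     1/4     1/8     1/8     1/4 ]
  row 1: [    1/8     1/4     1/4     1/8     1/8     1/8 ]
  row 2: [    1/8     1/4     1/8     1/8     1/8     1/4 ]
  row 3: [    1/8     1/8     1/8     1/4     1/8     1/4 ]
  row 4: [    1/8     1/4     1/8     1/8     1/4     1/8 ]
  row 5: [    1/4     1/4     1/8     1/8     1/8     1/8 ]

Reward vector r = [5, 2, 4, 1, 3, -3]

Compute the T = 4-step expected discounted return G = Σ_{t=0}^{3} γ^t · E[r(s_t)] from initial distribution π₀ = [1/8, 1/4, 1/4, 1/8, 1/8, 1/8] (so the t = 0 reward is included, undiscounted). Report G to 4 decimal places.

t=0: π = [0.1250, 0.2500, 0.2500, 0.1250, 0.1250, 0.1250], E[r] = 2.2500, γ^t·E[r] = 2.250000, running G = 2.250000
t=1: π = [0.1406, 0.2188, 0.1719, 0.1406, 0.1406, 0.1875], E[r] = 1.8281, γ^t·E[r] = 1.279688, running G = 3.529688
t=2: π = [0.1484, 0.2148, 0.1699, 0.1426, 0.1426, 0.1816], E[r] = 1.8770, γ^t·E[r] = 0.919707, running G = 4.449395
t=3: π = [0.1477, 0.2136, 0.1704, 0.1428, 0.1428, 0.1826], E[r] = 1.8708, γ^t·E[r] = 0.641701, running G = 5.091096

G = 5.0911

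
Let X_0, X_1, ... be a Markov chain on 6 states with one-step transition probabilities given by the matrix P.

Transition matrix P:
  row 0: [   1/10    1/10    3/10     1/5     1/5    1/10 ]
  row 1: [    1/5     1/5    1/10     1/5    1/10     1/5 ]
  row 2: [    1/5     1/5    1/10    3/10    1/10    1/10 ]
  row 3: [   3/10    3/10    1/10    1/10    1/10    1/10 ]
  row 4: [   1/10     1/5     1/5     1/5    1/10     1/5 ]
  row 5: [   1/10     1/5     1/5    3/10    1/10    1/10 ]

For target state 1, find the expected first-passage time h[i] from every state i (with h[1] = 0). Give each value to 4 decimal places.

First-step conditioning: h[1] = 0; for i ≠ 1, h[i] = 1 + Σ_k P[i][k]·h[k].
  h[0] = 1 + 1/10·h[0] + 3/10·h[2] + 1/5·h[3] + 1/5·h[4] + 1/10·h[5]
  h[2] = 1 + 1/5·h[0] + 1/10·h[2] + 3/10·h[3] + 1/10·h[4] + 1/10·h[5]
  h[3] = 1 + 3/10·h[0] + 1/10·h[2] + 1/10·h[3] + 1/10·h[4] + 1/10·h[5]
  h[4] = 1 + 1/10·h[0] + 1/5·h[2] + 1/5·h[3] + 1/10·h[4] + 1/5·h[5]
  h[5] = 1 + 1/10·h[0] + 1/5·h[2] + 3/10·h[3] + 1/10·h[4] + 1/10·h[5]
Solving the 5×5 linear system over states ≠ 1 gives exactly h = [147520/27471, 0, 134420/27471, 124310/27471, 133990/27471, 44370/9157] (h[1] = 0 is the target).

h = [5.3700, 0.0000, 4.8932, 4.5251, 4.8775, 4.8455]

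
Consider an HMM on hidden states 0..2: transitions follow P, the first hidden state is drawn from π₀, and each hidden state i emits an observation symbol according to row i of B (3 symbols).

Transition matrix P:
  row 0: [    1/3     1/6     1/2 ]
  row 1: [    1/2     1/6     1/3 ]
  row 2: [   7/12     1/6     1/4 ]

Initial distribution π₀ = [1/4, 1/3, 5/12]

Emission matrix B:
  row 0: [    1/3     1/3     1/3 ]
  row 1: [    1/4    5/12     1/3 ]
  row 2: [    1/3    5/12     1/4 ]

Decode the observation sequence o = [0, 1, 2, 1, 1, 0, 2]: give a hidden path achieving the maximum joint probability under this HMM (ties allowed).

t=0: δ = [8.333e-02, 8.333e-02, 1.389e-01]  (obs o_0=0)
t=1: δ = [2.701e-02, 9.645e-03, 1.736e-02]  ψ = [2, 2, 0]  (obs o_1=1)
t=2: δ = [3.376e-03, 1.500e-03, 3.376e-03]  ψ = [2, 0, 0]  (obs o_2=2)
t=3: δ = [6.564e-04, 2.344e-04, 7.033e-04]  ψ = [2, 0, 0]  (obs o_3=1)
t=4: δ = [1.368e-04, 4.884e-05, 1.368e-04]  ψ = [2, 2, 0]  (obs o_4=1)
t=5: δ = [2.659e-05, 5.698e-06, 2.279e-05]  ψ = [2, 0, 0]  (obs o_5=0)
t=6: δ = [4.432e-06, 1.477e-06, 3.324e-06]  ψ = [2, 0, 0]  (obs o_6=2)
backtrack: best end state = 0; path = [0, 2, 0, 2, 0, 2, 0]

path = [0, 2, 0, 2, 0, 2, 0]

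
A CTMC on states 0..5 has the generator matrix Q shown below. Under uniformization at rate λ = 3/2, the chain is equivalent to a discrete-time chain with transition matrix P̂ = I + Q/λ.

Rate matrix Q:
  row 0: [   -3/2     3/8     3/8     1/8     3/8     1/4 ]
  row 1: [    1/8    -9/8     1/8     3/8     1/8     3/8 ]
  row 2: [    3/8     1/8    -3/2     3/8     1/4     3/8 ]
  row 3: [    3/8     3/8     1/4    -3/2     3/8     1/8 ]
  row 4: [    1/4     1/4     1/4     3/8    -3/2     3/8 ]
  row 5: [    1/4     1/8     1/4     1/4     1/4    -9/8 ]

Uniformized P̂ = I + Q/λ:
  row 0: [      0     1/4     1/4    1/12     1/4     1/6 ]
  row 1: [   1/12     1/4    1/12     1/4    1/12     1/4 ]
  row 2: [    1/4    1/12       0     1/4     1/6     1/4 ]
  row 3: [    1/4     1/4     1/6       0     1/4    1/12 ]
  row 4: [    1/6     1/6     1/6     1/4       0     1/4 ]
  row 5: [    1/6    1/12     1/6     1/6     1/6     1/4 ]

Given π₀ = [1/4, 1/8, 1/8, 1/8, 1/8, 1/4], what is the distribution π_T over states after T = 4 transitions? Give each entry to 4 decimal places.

t=0: π = [0.2500, 0.1250, 0.1250, 0.1250, 0.1250, 0.2500]
t=1: π = [0.1354, 0.1771, 0.1563, 0.1563, 0.1667, 0.2083]
t=2: π = [0.1554, 0.1753, 0.1372, 0.1710, 0.1484, 0.2127]
t=3: π = [0.1518, 0.1793, 0.1421, 0.1636, 0.1545, 0.2086]
t=4: π = [0.1519, 0.1787, 0.1407, 0.1664, 0.1523, 0.2101]

π = [0.1519, 0.1787, 0.1407, 0.1664, 0.1523, 0.2101]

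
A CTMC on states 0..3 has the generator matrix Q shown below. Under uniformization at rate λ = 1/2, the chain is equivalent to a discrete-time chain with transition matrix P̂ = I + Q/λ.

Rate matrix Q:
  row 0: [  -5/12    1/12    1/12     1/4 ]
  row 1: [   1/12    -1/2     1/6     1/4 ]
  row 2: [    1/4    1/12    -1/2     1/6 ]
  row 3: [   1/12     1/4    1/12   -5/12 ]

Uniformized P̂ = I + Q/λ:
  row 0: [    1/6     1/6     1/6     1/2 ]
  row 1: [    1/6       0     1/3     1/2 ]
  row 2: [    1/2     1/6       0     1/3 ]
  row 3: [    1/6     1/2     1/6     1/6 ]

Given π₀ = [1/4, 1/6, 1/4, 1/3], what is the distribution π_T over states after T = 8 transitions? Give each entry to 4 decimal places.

π = [0.2259, 0.2436, 0.1777, 0.3528]

t=0: π = [0.2500, 0.1667, 0.2500, 0.3333]
t=1: π = [0.2500, 0.2500, 0.1528, 0.3472]
t=2: π = [0.2176, 0.2407, 0.1829, 0.3588]
t=3: π = [0.2276, 0.2461, 0.1763, 0.3499]
t=4: π = [0.2254, 0.2423, 0.1783, 0.3540]
t=5: π = [0.2261, 0.2443, 0.1773, 0.3523]
t=6: π = [0.2258, 0.2434, 0.1778, 0.3530]
t=7: π = [0.2259, 0.2438, 0.1776, 0.3527]
t=8: π = [0.2259, 0.2436, 0.1777, 0.3528]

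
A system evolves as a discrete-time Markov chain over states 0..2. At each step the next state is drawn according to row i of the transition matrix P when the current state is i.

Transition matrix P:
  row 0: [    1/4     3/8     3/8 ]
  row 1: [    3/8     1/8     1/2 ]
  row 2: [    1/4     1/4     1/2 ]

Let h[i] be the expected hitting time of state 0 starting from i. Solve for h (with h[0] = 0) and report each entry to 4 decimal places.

h = [0.0000, 3.2000, 3.6000]

First-step conditioning: h[0] = 0; for i ≠ 0, h[i] = 1 + Σ_k P[i][k]·h[k].
  h[1] = 1 + 1/8·h[1] + 1/2·h[2]
  h[2] = 1 + 1/4·h[1] + 1/2·h[2]
Solving the 2×2 linear system over states ≠ 0 gives exactly h = [0, 16/5, 18/5] (h[0] = 0 is the target).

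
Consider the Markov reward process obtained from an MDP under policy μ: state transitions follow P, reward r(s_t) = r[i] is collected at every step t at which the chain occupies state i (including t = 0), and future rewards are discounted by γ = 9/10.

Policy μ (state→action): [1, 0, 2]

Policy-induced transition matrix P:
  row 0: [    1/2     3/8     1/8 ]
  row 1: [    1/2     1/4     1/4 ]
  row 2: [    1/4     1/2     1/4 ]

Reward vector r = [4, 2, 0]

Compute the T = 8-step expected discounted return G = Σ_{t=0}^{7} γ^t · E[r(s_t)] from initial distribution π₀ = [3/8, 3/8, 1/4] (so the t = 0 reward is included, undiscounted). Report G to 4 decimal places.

t=0: π = [0.3750, 0.3750, 0.2500], E[r] = 2.2500, γ^t·E[r] = 2.250000, running G = 2.250000
t=1: π = [0.4375, 0.3594, 0.2031], E[r] = 2.4688, γ^t·E[r] = 2.221875, running G = 4.471875
t=2: π = [0.4492, 0.3555, 0.1953], E[r] = 2.5078, γ^t·E[r] = 2.031328, running G = 6.503203
t=3: π = [0.4512, 0.3550, 0.1938], E[r] = 2.5146, γ^t·E[r] = 1.833179, running G = 8.336382
t=4: π = [0.4515, 0.3549, 0.1936], E[r] = 2.5159, γ^t·E[r] = 1.650662, running G = 9.987044
t=5: π = [0.4516, 0.3548, 0.1936], E[r] = 2.5161, γ^t·E[r] = 1.485722, running G = 11.472765
t=6: π = [0.4516, 0.3548, 0.1936], E[r] = 2.5161, γ^t·E[r] = 1.337170, running G = 12.809935
t=7: π = [0.4516, 0.3548, 0.1935], E[r] = 2.5161, γ^t·E[r] = 1.203456, running G = 14.013391

G = 14.0134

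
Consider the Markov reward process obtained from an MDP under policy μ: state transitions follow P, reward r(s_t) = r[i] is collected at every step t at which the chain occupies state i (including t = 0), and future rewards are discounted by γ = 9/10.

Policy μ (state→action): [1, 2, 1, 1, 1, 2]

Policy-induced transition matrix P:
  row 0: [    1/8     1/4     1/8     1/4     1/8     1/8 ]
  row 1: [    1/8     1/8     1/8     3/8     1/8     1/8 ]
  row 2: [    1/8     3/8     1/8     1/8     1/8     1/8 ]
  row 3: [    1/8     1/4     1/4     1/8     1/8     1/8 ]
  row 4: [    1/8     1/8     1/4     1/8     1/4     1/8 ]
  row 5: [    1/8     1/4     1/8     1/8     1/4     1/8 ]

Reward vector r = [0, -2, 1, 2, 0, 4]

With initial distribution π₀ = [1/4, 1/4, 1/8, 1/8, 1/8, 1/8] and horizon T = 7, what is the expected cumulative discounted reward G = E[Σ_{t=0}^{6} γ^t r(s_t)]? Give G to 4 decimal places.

t=0: π = [0.2500, 0.2500, 0.1250, 0.1250, 0.1250, 0.1250], E[r] = 0.3750, γ^t·E[r] = 0.375000, running G = 0.375000
t=1: π = [0.1250, 0.2188, 0.1563, 0.2188, 0.1563, 0.1250], E[r] = 0.6563, γ^t·E[r] = 0.590625, running G = 0.965625
t=2: π = [0.1250, 0.2227, 0.1719, 0.1953, 0.1602, 0.1250], E[r] = 0.6172, γ^t·E[r] = 0.499922, running G = 1.465547
t=3: π = [0.1250, 0.2236, 0.1694, 0.1963, 0.1606, 0.1250], E[r] = 0.6147, γ^t·E[r] = 0.448150, running G = 1.913697
t=4: π = [0.1250, 0.2231, 0.1696, 0.1965, 0.1607, 0.1250], E[r] = 0.6164, γ^t·E[r] = 0.404416, running G = 2.318113
t=5: π = [0.1250, 0.2232, 0.1697, 0.1964, 0.1607, 0.1250], E[r] = 0.6160, γ^t·E[r] = 0.363763, running G = 2.681876
t=6: π = [0.1250, 0.2232, 0.1696, 0.1964, 0.1607, 0.1250], E[r] = 0.6161, γ^t·E[r] = 0.327405, running G = 3.009281

G = 3.0093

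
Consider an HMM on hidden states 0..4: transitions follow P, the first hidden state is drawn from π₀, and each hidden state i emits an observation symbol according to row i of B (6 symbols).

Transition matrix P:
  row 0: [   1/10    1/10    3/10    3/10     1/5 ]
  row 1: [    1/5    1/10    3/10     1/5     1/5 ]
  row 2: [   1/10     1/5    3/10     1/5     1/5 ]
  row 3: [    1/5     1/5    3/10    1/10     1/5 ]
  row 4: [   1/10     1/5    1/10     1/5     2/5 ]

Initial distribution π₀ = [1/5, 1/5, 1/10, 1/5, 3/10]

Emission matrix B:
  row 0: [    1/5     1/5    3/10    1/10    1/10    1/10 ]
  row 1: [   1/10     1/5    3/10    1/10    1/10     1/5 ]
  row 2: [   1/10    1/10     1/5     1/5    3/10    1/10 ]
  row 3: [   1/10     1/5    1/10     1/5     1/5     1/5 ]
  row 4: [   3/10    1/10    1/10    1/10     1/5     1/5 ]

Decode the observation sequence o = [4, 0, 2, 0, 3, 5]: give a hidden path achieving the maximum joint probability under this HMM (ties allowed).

t=0: δ = [2.000e-02, 2.000e-02, 3.000e-02, 4.000e-02, 6.000e-02]  (obs o_0=4)
t=1: δ = [1.600e-03, 1.200e-03, 1.200e-03, 1.200e-03, 7.200e-03]  ψ = [3, 4, 3, 4, 4]  (obs o_1=0)
t=2: δ = [2.160e-04, 4.320e-04, 1.440e-04, 1.440e-04, 2.880e-04]  ψ = [4, 4, 4, 4, 4]  (obs o_2=2)
t=3: δ = [1.728e-05, 5.760e-06, 1.296e-05, 8.640e-06, 3.456e-05]  ψ = [1, 4, 1, 1, 4]  (obs o_3=0)
t=4: δ = [3.456e-07, 6.912e-07, 1.037e-06, 1.382e-06, 1.382e-06]  ψ = [4, 4, 0, 4, 4]  (obs o_4=3)
t=5: δ = [2.765e-08, 5.530e-08, 4.147e-08, 5.530e-08, 1.106e-07]  ψ = [3, 3, 3, 4, 4]  (obs o_5=5)
backtrack: best end state = 4; path = [4, 4, 4, 4, 4, 4]

path = [4, 4, 4, 4, 4, 4]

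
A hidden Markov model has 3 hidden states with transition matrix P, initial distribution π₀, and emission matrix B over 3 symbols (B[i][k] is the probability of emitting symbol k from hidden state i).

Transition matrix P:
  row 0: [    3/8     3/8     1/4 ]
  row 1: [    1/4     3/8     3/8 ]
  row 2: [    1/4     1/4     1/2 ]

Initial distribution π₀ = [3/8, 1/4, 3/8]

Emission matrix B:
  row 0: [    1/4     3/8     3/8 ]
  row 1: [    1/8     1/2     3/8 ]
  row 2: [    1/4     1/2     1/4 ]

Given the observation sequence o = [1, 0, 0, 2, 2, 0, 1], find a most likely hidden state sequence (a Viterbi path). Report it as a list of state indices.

t=0: δ = [1.406e-01, 1.250e-01, 1.875e-01]  (obs o_0=1)
t=1: δ = [1.318e-02, 6.592e-03, 2.344e-02]  ψ = [0, 0, 2]  (obs o_1=0)
t=2: δ = [1.465e-03, 7.324e-04, 2.930e-03]  ψ = [2, 2, 2]  (obs o_2=0)
t=3: δ = [2.747e-04, 2.747e-04, 3.662e-04]  ψ = [2, 2, 2]  (obs o_3=2)
t=4: δ = [3.862e-05, 3.862e-05, 4.578e-05]  ψ = [0, 0, 2]  (obs o_4=2)
t=5: δ = [3.621e-06, 1.810e-06, 5.722e-06]  ψ = [0, 0, 2]  (obs o_5=0)
t=6: δ = [5.364e-07, 7.153e-07, 1.431e-06]  ψ = [2, 2, 2]  (obs o_6=1)
backtrack: best end state = 2; path = [2, 2, 2, 2, 2, 2, 2]

path = [2, 2, 2, 2, 2, 2, 2]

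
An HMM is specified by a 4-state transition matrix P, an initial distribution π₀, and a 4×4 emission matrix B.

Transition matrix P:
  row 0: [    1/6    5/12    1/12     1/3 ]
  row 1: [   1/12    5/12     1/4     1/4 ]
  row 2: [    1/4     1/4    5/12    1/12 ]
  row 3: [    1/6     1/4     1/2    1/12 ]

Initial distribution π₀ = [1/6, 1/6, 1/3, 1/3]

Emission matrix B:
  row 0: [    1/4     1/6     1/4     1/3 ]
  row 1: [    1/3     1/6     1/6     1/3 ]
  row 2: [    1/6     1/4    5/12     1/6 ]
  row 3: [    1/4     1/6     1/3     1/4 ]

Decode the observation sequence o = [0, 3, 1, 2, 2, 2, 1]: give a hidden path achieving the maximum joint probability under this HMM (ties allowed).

t=0: δ = [4.167e-02, 5.556e-02, 5.556e-02, 8.333e-02]  (obs o_0=0)
t=1: δ = [4.630e-03, 7.716e-03, 6.944e-03, 3.472e-03]  ψ = [2, 1, 3, 0]  (obs o_1=3)
t=2: δ = [2.894e-04, 5.358e-04, 7.234e-04, 3.215e-04]  ψ = [2, 1, 2, 1]  (obs o_2=1)
t=3: δ = [4.521e-05, 3.721e-05, 1.256e-04, 4.465e-05]  ψ = [2, 1, 2, 1]  (obs o_3=2)
t=4: δ = [7.849e-06, 5.233e-06, 2.180e-05, 5.023e-06]  ψ = [2, 2, 2, 0]  (obs o_4=2)
t=5: δ = [1.363e-06, 9.085e-07, 3.785e-06, 8.721e-07]  ψ = [2, 2, 2, 0]  (obs o_5=2)
t=6: δ = [1.577e-07, 1.577e-07, 3.943e-07, 7.571e-08]  ψ = [2, 2, 2, 0]  (obs o_6=1)
backtrack: best end state = 2; path = [3, 2, 2, 2, 2, 2, 2]

path = [3, 2, 2, 2, 2, 2, 2]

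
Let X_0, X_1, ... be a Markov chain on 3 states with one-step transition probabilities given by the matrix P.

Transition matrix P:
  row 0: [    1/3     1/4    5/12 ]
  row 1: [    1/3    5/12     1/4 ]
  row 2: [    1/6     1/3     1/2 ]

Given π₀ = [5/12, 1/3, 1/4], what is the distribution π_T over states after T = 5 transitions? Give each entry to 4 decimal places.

t=0: π = [0.4167, 0.3333, 0.2500]
t=1: π = [0.2917, 0.3264, 0.3819]
t=2: π = [0.2697, 0.3362, 0.3941]
t=3: π = [0.2677, 0.3389, 0.3935]
t=4: π = [0.2678, 0.3393, 0.3930]
t=5: π = [0.2678, 0.3393, 0.3929]

π = [0.2678, 0.3393, 0.3929]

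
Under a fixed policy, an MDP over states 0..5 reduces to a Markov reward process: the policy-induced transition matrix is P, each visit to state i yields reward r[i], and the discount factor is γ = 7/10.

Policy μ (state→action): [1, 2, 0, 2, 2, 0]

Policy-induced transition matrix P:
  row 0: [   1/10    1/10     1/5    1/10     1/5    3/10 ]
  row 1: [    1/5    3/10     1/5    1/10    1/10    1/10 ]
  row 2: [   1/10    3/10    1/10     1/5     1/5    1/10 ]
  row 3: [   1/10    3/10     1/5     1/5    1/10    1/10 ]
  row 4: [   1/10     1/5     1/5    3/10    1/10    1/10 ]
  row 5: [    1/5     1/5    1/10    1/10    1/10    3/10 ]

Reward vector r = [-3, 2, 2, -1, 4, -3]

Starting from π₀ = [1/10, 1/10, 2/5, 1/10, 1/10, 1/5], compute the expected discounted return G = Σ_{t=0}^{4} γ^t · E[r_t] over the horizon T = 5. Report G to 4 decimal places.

t=0: π = [0.1000, 0.1000, 0.4000, 0.1000, 0.1000, 0.2000], E[r] = 0.4000, γ^t·E[r] = 0.400000, running G = 0.400000
t=1: π = [0.1300, 0.2500, 0.1400, 0.1700, 0.1500, 0.1600], E[r] = 0.3400, γ^t·E[r] = 0.238000, running G = 0.638000
t=2: π = [0.1410, 0.2430, 0.1700, 0.1610, 0.1270, 0.1580], E[r] = 0.2760, γ^t·E[r] = 0.135240, running G = 0.773240
t=3: π = [0.1401, 0.2433, 0.1672, 0.1585, 0.1311, 0.1598], E[r] = 0.2872, γ^t·E[r] = 0.098510, running G = 0.871750
t=4: π = [0.1403, 0.2429, 0.1673, 0.1588, 0.1307, 0.1600], E[r] = 0.2836, γ^t·E[r] = 0.068102, running G = 0.939852

G = 0.9399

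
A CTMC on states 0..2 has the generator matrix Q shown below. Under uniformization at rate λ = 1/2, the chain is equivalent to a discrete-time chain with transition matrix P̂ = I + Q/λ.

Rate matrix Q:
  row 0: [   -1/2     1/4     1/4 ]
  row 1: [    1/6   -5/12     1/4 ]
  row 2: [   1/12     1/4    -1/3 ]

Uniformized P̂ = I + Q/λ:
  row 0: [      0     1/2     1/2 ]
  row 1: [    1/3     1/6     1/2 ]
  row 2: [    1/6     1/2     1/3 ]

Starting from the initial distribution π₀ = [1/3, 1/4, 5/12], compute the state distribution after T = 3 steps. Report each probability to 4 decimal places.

t=0: π = [0.3333, 0.2500, 0.4167]
t=1: π = [0.1528, 0.4167, 0.4306]
t=2: π = [0.2106, 0.3611, 0.4282]
t=3: π = [0.1917, 0.3796, 0.4286]

π = [0.1917, 0.3796, 0.4286]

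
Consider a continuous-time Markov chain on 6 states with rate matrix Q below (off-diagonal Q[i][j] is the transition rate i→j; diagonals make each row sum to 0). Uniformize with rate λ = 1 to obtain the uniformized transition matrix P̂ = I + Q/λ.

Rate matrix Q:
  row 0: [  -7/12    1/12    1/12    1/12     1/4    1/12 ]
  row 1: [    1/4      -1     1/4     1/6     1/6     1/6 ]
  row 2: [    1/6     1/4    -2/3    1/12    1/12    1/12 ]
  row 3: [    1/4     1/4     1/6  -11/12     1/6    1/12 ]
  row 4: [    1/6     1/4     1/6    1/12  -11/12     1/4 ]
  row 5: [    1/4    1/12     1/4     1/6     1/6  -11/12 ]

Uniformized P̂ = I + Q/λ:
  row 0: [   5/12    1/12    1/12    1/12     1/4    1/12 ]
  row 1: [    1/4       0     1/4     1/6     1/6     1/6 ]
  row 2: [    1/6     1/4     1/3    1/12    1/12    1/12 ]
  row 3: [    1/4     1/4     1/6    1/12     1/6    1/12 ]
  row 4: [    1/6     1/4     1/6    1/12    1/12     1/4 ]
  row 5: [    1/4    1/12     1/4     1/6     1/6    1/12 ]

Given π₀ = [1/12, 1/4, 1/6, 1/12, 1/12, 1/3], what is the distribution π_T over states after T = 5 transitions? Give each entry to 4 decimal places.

t=0: π = [0.0833, 0.2500, 0.1667, 0.0833, 0.0833, 0.3333]
t=1: π = [0.2431, 0.1181, 0.2361, 0.1319, 0.1528, 0.1181]
t=2: π = [0.2581, 0.1603, 0.2054, 0.1030, 0.1545, 0.1186]
t=3: π = [0.2630, 0.1471, 0.2026, 0.1066, 0.1582, 0.1224]
t=4: π = [0.2638, 0.1490, 0.2010, 0.1058, 0.1585, 0.1220]
t=5: π = [0.2640, 0.1485, 0.2008, 0.1059, 0.1587, 0.1222]

π = [0.2640, 0.1485, 0.2008, 0.1059, 0.1587, 0.1222]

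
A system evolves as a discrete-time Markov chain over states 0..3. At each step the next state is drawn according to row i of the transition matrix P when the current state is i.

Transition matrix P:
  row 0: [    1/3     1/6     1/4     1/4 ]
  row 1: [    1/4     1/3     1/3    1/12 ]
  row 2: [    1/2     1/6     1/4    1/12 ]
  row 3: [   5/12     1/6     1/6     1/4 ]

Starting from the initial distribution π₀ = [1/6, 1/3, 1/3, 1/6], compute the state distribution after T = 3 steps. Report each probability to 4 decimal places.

π = [0.3733, 0.2006, 0.2529, 0.1732]

t=0: π = [0.1667, 0.3333, 0.3333, 0.1667]
t=1: π = [0.3750, 0.2222, 0.2639, 0.1389]
t=2: π = [0.3704, 0.2037, 0.2569, 0.1690]
t=3: π = [0.3733, 0.2006, 0.2529, 0.1732]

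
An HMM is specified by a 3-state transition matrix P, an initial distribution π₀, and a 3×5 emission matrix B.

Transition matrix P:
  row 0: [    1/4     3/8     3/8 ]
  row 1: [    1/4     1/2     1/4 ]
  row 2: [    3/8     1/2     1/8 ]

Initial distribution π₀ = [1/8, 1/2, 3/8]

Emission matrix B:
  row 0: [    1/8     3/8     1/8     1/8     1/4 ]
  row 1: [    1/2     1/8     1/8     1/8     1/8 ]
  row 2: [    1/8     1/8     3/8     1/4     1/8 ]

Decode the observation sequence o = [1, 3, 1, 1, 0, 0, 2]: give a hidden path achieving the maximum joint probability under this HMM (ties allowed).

path = [0, 2, 0, 0, 1, 1, 2]

t=0: δ = [4.688e-02, 6.250e-02, 4.688e-02]  (obs o_0=1)
t=1: δ = [2.197e-03, 3.906e-03, 4.395e-03]  ψ = [2, 1, 0]  (obs o_1=3)
t=2: δ = [6.180e-04, 2.747e-04, 1.221e-04]  ψ = [2, 2, 1]  (obs o_2=1)
t=3: δ = [5.794e-05, 2.897e-05, 2.897e-05]  ψ = [0, 0, 0]  (obs o_3=1)
t=4: δ = [1.810e-06, 1.086e-05, 2.716e-06]  ψ = [0, 0, 0]  (obs o_4=0)
t=5: δ = [3.395e-07, 2.716e-06, 3.395e-07]  ψ = [1, 1, 1]  (obs o_5=0)
t=6: δ = [8.487e-08, 1.697e-07, 2.546e-07]  ψ = [1, 1, 1]  (obs o_6=2)
backtrack: best end state = 2; path = [0, 2, 0, 0, 1, 1, 2]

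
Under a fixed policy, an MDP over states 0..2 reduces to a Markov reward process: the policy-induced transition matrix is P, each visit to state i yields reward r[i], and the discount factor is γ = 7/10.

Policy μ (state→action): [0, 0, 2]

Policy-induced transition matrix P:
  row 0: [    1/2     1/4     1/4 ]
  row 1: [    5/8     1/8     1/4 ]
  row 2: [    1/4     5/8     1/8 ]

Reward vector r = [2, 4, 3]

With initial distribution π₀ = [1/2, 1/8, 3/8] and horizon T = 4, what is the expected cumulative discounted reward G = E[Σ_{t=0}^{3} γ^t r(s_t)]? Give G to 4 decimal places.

G = 7.0234

t=0: π = [0.5000, 0.1250, 0.3750], E[r] = 2.6250, γ^t·E[r] = 2.625000, running G = 2.625000
t=1: π = [0.4219, 0.3750, 0.2031], E[r] = 2.9531, γ^t·E[r] = 2.067188, running G = 4.692188
t=2: π = [0.4961, 0.2793, 0.2246], E[r] = 2.7832, γ^t·E[r] = 1.363770, running G = 6.055957
t=3: π = [0.4788, 0.2993, 0.2219], E[r] = 2.8206, γ^t·E[r] = 0.967451, running G = 7.023408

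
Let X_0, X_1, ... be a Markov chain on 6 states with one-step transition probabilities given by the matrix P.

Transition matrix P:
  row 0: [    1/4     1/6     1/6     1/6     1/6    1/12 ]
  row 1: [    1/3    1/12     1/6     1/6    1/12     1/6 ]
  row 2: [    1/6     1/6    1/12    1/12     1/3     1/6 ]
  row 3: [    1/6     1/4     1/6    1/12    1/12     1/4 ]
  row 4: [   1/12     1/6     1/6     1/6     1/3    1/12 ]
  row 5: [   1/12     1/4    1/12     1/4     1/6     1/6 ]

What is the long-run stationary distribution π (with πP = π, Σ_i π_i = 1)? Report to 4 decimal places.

Balance equations π_j = Σ_i π_i·P[i][j]:
  π_0 = 1/4·π_0 + 1/3·π_1 + 1/6·π_2 + 1/6·π_3 + 1/12·π_4 + 1/12·π_5
  π_1 = 1/6·π_0 + 1/12·π_1 + 1/6·π_2 + 1/4·π_3 + 1/6·π_4 + 1/4·π_5
  π_2 = 1/6·π_0 + 1/6·π_1 + 1/12·π_2 + 1/6·π_3 + 1/6·π_4 + 1/12·π_5
  π_3 = 1/6·π_0 + 1/6·π_1 + 1/12·π_2 + 1/12·π_3 + 1/6·π_4 + 1/4·π_5
  π_4 = 1/6·π_0 + 1/12·π_1 + 1/3·π_2 + 1/12·π_3 + 1/3·π_4 + 1/6·π_5
  normalize: π_0 + π_1 + π_2 + π_3 + π_4 + π_5 = 1
Solving the linear system gives exactly π = [43487/237890, 4213/23789, 3389/23789, 3670/23789, 46473/237890, 3521/23789].

π = [0.1828, 0.1771, 0.1425, 0.1543, 0.1954, 0.1480]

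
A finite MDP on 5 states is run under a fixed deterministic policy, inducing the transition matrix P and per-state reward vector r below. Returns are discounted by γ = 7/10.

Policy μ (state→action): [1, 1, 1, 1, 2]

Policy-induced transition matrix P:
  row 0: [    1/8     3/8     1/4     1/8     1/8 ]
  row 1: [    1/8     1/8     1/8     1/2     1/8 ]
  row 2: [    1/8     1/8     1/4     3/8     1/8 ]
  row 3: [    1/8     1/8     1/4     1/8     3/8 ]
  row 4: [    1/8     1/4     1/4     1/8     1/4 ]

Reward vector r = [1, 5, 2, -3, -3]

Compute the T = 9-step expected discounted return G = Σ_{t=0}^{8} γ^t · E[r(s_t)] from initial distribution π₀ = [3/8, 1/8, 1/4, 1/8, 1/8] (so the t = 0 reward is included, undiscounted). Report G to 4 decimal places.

t=0: π = [0.3750, 0.1250, 0.2500, 0.1250, 0.1250], E[r] = 0.7500, γ^t·E[r] = 0.750000, running G = 0.750000
t=1: π = [0.1250, 0.2344, 0.2344, 0.2344, 0.1719], E[r] = 0.5469, γ^t·E[r] = 0.382813, running G = 1.132813
t=2: π = [0.1250, 0.1777, 0.2207, 0.2715, 0.2051], E[r] = 0.0254, γ^t·E[r] = 0.012441, running G = 1.145254
t=3: π = [0.1250, 0.1819, 0.2278, 0.2468, 0.2185], E[r] = 0.0940, γ^t·E[r] = 0.032240, running G = 1.177494
t=4: π = [0.1250, 0.1836, 0.2273, 0.2502, 0.2140], E[r] = 0.1048, γ^t·E[r] = 0.025169, running G = 1.202663
t=5: π = [0.1250, 0.1830, 0.2271, 0.2507, 0.2143], E[r] = 0.0993, γ^t·E[r] = 0.016688, running G = 1.219351
t=6: π = [0.1250, 0.1830, 0.2271, 0.2504, 0.2144], E[r] = 0.0999, γ^t·E[r] = 0.011755, running G = 1.231106
t=7: π = [0.1250, 0.1831, 0.2271, 0.2504, 0.2144], E[r] = 0.1001, γ^t·E[r] = 0.008240, running G = 1.239346
t=8: π = [0.1250, 0.1831, 0.2271, 0.2504, 0.2144], E[r] = 0.1000, γ^t·E[r] = 0.005764, running G = 1.245110

G = 1.2451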